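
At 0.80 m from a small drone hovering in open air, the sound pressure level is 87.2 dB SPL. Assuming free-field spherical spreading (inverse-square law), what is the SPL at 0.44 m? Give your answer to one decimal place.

92.4 dB SPL

Free-field point source: level drops by 20·log₁₀ of the distance ratio.
ΔL = −20·log₁₀(0.44/0.80) = 5.19 dB, so L₂ = 87.2 + (5.19) = 92.4 dB SPL.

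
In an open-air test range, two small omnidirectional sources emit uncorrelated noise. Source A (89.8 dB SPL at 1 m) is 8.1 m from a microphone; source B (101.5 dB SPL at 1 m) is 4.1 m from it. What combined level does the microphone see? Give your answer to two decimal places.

89.32 dB SPL

At the listener: L_A = 89.8 − 20·log₁₀(8.1) = 71.630 dB; L_B = 101.5 − 20·log₁₀(4.1) = 89.244 dB.
Combined: 10·log₁₀(10^(71.630/10)+10^(89.244/10)) = 89.32 dB SPL.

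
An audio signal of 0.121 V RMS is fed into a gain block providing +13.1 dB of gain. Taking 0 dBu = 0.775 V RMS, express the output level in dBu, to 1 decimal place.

Input level: 20·log₁₀(0.121/0.775) = -16.13 dBu.
Output: -16.13 + 13.1 = -3.0 dBu.

-3.0 dBu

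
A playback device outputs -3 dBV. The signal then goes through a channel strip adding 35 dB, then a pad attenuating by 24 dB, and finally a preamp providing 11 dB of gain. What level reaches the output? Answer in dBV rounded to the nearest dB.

+19 dBV

Cascaded gains and losses add directly in dB.
-3 + 35 − 24 + 11 = +19 dBV.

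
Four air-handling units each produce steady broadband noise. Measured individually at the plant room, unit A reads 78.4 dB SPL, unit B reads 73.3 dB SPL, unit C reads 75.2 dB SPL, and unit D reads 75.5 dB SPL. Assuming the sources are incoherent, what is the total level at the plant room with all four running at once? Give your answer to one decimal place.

Uncorrelated sources add in intensity (power), not in dB.
L_total = 10·log₁₀(10^(78.4/10) + 10^(73.3/10) + 10^(75.2/10) + 10^(75.5/10)) = 10·log₁₀(159200000) = 82.0 dB SPL.

82.0 dB SPL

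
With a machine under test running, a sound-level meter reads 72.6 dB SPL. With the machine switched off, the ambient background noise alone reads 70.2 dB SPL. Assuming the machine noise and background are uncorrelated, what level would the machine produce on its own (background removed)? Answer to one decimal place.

Background correction is a power subtraction:
L_src = 10·log₁₀(10^(72.6/10) − 10^(70.2/10)) = 10·log₁₀(7726000) = 68.9 dB SPL.

68.9 dB SPL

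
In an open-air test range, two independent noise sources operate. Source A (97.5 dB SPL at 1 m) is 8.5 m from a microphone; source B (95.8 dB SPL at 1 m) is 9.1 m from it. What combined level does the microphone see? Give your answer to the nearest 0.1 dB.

80.9 dB SPL

At the listener: L_A = 97.5 − 20·log₁₀(8.5) = 78.91 dB; L_B = 95.8 − 20·log₁₀(9.1) = 76.62 dB.
Combined: 10·log₁₀(10^(78.91/10)+10^(76.62/10)) = 80.9 dB SPL.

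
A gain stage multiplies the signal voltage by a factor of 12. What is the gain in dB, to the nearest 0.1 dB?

21.6 dB

For a voltage ratio, dB = 20·log₁₀(V₂/V₁).
20·log₁₀(12) = 21.6 dB.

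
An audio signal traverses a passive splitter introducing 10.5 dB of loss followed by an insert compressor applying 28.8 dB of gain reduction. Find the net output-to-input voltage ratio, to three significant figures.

Net gain = (−10.5) + (−28.8) = -39.3 dB.
Voltage ratio = 10^(-39.3/20) = 0.0108.

0.0108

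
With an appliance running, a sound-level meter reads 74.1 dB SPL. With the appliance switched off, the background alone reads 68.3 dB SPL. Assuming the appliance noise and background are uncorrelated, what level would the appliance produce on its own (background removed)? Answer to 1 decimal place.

Subtract intensities: L_src = 10·log₁₀(10^(L_total/10) − 10^(L_bg/10)).
L_src = 10·log₁₀(10^(74.1/10) − 10^(68.3/10)) = 10·log₁₀(18940000) = 72.8 dB SPL.

72.8 dB SPL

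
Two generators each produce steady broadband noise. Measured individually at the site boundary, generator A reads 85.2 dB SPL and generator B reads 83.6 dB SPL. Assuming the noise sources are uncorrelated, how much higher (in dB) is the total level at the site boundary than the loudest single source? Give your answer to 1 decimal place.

Incoherent sources sum as intensities:
L_total = 10·log₁₀(10^(85.2/10) + 10^(83.6/10)) = 87.48 dB SPL.
Excess over the loudest (85.2 dB): 87.48 − 85.2 = 2.3 dB.

2.3 dB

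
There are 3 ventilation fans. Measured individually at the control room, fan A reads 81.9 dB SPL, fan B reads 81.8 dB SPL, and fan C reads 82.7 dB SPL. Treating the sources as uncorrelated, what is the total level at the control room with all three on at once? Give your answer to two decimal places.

Add the sources as powers (linear), then convert back to dB:
L_total = 10·log₁₀(10^(81.9/10) + 10^(81.8/10) + 10^(82.7/10)) = 10·log₁₀(492400000) = 86.92 dB SPL.

86.92 dB SPL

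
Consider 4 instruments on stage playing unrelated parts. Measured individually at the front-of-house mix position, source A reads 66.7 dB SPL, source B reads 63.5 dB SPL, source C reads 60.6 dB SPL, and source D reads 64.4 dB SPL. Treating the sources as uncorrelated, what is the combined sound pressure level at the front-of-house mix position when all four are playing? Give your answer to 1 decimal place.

70.3 dB SPL

Add the sources as powers (linear), then convert back to dB:
L_total = 10·log₁₀(10^(66.7/10) + 10^(63.5/10) + 10^(60.6/10) + 10^(64.4/10)) = 10·log₁₀(10820000) = 70.3 dB SPL.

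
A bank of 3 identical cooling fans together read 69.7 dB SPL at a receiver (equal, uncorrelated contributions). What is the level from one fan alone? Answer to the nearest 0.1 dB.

64.9 dB SPL

3 equal incoherent sources add 10·log₁₀(3) = 4.77 dB over one source.
L_one = 69.7 − 4.77 = 64.9 dB SPL.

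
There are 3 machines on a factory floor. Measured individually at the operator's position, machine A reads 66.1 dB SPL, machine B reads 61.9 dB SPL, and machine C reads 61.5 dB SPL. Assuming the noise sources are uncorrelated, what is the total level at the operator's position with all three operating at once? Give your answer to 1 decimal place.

Uncorrelated sources add in intensity (power), not in dB.
L_total = 10·log₁₀(10^(66.1/10) + 10^(61.9/10) + 10^(61.5/10)) = 10·log₁₀(7035000) = 68.5 dB SPL.

68.5 dB SPL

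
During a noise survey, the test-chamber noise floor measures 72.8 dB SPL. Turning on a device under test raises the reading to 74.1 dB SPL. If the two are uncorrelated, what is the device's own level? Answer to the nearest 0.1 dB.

68.2 dB SPL

Remove the background by subtracting linear intensities:
L_src = 10·log₁₀(10^(74.1/10) − 10^(72.8/10)) = 10·log₁₀(6649000) = 68.2 dB SPL.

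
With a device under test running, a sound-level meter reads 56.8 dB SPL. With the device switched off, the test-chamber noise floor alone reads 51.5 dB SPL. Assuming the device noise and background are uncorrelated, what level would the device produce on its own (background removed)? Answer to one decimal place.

Remove the background by subtracting linear intensities:
L_src = 10·log₁₀(10^(56.8/10) − 10^(51.5/10)) = 10·log₁₀(337400) = 55.3 dB SPL.

55.3 dB SPL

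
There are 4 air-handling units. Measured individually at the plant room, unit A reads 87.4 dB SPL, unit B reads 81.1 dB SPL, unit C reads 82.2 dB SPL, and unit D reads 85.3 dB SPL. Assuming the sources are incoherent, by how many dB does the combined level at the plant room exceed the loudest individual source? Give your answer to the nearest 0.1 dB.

3.3 dB

Add the sources as powers (linear), then convert back to dB:
L_total = 10·log₁₀(10^(87.4/10) + 10^(81.1/10) + 10^(82.2/10) + 10^(85.3/10)) = 90.73 dB SPL.
Excess over the loudest (87.4 dB): 90.73 − 87.4 = 3.3 dB.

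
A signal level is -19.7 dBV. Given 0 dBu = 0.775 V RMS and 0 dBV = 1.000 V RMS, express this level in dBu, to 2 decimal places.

The offset between the scales is 20·log₁₀(0.775/1.000) = −2.214 dB.
So dBu = -19.7 + 2.214 = -17.49 dBu.

-17.49 dBu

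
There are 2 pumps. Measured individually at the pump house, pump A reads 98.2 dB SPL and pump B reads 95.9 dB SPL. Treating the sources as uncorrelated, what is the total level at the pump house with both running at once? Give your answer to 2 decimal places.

Incoherent sources sum as intensities:
L_total = 10·log₁₀(10^(98.2/10) + 10^(95.9/10)) = 10·log₁₀(10497000000) = 100.21 dB SPL.

100.21 dB SPL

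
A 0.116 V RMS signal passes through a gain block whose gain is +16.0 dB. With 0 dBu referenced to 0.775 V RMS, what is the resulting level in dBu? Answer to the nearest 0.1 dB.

Input level: 20·log₁₀(0.116/0.775) = -16.50 dBu.
Output: -16.50 + 16.0 = -0.5 dBu.

-0.5 dBu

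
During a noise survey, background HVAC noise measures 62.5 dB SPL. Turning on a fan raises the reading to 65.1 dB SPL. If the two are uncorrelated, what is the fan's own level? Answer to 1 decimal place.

Remove the background by subtracting linear intensities:
L_src = 10·log₁₀(10^(65.1/10) − 10^(62.5/10)) = 10·log₁₀(1458000) = 61.6 dB SPL.

61.6 dB SPL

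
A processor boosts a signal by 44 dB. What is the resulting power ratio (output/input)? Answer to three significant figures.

Power ratio = 10^(dB/10).
10^(44/10) = 10^(4.400) = 25100.

25100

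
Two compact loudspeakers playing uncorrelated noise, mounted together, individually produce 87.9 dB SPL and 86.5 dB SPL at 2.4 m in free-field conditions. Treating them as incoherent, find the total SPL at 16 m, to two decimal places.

73.79 dB SPL

Combined at 2.4 m: 10·log₁₀(10^(87.9/10)+10^(86.5/10)) = 90.266 dB SPL.
Then apply −20·log₁₀(16/2.4) = -16.478 dB → 73.79 dB SPL.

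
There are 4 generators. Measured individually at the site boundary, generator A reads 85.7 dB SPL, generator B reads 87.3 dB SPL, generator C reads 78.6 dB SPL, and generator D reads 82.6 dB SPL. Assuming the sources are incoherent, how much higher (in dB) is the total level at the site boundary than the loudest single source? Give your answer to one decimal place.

Incoherent sources sum as intensities:
L_total = 10·log₁₀(10^(85.7/10) + 10^(87.3/10) + 10^(78.6/10) + 10^(82.6/10)) = 90.66 dB SPL.
Excess over the loudest (87.3 dB): 90.66 − 87.3 = 3.4 dB.

3.4 dB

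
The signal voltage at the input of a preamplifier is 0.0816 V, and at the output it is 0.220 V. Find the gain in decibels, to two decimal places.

Voltage ratio → dB uses the 20·log₁₀ form:
20·log₁₀(0.220/0.0816) = 20·log₁₀(2.696) = 8.61 dB.

8.61 dB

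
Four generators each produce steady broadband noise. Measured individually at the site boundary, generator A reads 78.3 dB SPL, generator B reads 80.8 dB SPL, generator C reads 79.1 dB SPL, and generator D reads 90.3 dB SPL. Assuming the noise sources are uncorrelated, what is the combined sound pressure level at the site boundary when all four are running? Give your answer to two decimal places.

Incoherent sources sum as intensities:
L_total = 10·log₁₀(10^(78.3/10) + 10^(80.8/10) + 10^(79.1/10) + 10^(90.3/10)) = 10·log₁₀(1341000000) = 91.27 dB SPL.

91.27 dB SPL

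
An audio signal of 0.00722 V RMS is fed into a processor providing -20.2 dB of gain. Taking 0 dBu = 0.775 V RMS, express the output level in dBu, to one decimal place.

-60.8 dBu

Input level: 20·log₁₀(0.00722/0.775) = -40.62 dBu.
Output: -40.62 − 20.2 = -60.8 dBu.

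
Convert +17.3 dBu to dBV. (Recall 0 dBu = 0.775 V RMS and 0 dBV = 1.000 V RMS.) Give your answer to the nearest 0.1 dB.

+15.1 dBV

The offset between the scales is 20·log₁₀(0.775/1.000) = −2.214 dB.
So dBV = +17.3 − 2.214 = +15.1 dBV.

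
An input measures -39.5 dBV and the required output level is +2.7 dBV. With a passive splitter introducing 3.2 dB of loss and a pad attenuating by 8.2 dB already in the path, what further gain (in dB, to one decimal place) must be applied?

The required make-up gain is the shortfall in the dB sum.
G = +2.7 − (-39.5) + 3.2 + 8.2 = 53.6 dB.

53.6 dB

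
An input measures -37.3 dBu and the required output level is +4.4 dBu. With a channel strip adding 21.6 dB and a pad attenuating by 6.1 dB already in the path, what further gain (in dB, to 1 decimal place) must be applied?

26.2 dB

The required make-up gain is the shortfall in the dB sum.
G = +4.4 − (-37.3) − 21.6 + 6.1 = 26.2 dB.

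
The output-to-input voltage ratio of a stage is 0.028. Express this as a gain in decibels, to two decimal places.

For a voltage ratio, dB = 20·log₁₀(V₂/V₁).
20·log₁₀(0.028) = -31.06 dB.

-31.06 dB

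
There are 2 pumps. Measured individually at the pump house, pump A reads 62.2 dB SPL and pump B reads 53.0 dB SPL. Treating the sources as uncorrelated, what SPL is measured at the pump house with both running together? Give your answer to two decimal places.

62.69 dB SPL

Add the sources as powers (linear), then convert back to dB:
L_total = 10·log₁₀(10^(62.2/10) + 10^(53.0/10)) = 10·log₁₀(1859000) = 62.69 dB SPL.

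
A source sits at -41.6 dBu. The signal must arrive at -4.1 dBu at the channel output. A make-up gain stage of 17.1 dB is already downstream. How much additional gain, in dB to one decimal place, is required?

20.4 dB

The required make-up gain is the shortfall in the dB sum.
G = -4.1 − (-41.6) − 17.1 = 20.4 dB.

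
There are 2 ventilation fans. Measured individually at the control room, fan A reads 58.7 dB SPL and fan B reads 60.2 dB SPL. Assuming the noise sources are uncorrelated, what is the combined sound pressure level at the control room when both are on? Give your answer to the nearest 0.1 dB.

Add the sources as powers (linear), then convert back to dB:
L_total = 10·log₁₀(10^(58.7/10) + 10^(60.2/10)) = 10·log₁₀(1788000) = 62.5 dB SPL.

62.5 dB SPL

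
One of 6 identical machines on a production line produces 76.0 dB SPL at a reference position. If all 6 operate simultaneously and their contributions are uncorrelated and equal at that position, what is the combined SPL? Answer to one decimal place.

83.8 dB SPL

6 equal incoherent sources raise the level by 10·log₁₀(6) = 7.78 dB.
L_total = 76.0 + 7.78 = 83.8 dB SPL.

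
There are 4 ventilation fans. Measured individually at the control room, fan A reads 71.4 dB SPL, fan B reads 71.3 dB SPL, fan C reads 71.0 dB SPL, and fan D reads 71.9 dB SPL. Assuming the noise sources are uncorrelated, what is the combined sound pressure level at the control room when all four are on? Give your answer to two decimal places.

77.43 dB SPL

Uncorrelated sources add in intensity (power), not in dB.
L_total = 10·log₁₀(10^(71.4/10) + 10^(71.3/10) + 10^(71.0/10) + 10^(71.9/10)) = 10·log₁₀(55370000) = 77.43 dB SPL.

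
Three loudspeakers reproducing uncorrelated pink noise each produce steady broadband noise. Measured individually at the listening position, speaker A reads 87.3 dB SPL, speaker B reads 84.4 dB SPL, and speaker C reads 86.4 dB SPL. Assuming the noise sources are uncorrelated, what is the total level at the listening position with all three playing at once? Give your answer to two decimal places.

Uncorrelated sources add in intensity (power), not in dB.
L_total = 10·log₁₀(10^(87.3/10) + 10^(84.4/10) + 10^(86.4/10)) = 10·log₁₀(1249000000) = 90.97 dB SPL.

90.97 dB SPL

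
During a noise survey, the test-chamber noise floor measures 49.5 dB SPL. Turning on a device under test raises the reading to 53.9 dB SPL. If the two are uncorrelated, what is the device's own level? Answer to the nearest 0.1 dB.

51.9 dB SPL

Remove the background by subtracting linear intensities:
L_src = 10·log₁₀(10^(53.9/10) − 10^(49.5/10)) = 10·log₁₀(156300) = 51.9 dB SPL.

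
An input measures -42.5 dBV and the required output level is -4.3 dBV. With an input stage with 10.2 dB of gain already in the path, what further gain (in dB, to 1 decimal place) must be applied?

The required make-up gain is the shortfall in the dB sum.
G = -4.3 − (-42.5) − 10.2 = 28.0 dB.

28.0 dB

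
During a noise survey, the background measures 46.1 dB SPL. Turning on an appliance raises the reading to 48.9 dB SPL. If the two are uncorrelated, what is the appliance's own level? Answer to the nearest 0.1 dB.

Subtract intensities: L_src = 10·log₁₀(10^(L_total/10) − 10^(L_bg/10)).
L_src = 10·log₁₀(10^(48.9/10) − 10^(46.1/10)) = 10·log₁₀(36890) = 45.7 dB SPL.

45.7 dB SPL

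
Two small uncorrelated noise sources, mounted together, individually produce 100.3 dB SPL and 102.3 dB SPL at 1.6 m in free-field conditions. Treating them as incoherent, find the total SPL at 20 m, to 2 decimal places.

82.49 dB SPL

Combined at 1.6 m: 10·log₁₀(10^(100.3/10)+10^(102.3/10)) = 104.424 dB SPL.
Then apply −20·log₁₀(20/1.6) = -21.938 dB → 82.49 dB SPL.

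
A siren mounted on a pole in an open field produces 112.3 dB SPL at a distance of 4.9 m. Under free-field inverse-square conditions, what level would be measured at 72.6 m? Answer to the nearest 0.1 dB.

For a point source in a free field, ΔL = −20·log₁₀(d₂/d₁).
ΔL = −20·log₁₀(72.6/4.9) = -23.41 dB, so L₂ = 112.3 + (-23.41) = 88.9 dB SPL.

88.9 dB SPL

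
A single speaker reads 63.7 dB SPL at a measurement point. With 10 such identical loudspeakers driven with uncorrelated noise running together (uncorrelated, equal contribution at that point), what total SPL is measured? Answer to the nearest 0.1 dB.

10 equal incoherent sources raise the level by 10·log₁₀(10) = 10.00 dB.
L_total = 63.7 + 10.00 = 73.7 dB SPL.

73.7 dB SPL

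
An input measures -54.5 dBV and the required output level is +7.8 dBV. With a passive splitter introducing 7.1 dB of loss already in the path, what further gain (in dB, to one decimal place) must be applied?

69.4 dB

The required make-up gain is the shortfall in the dB sum.
G = +7.8 − (-54.5) + 7.1 = 69.4 dB.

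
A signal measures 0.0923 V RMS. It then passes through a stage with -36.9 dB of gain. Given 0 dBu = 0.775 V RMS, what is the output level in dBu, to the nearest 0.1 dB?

-55.4 dBu

Input level: 20·log₁₀(0.0923/0.775) = -18.48 dBu.
Output: -18.48 − 36.9 = -55.4 dBu.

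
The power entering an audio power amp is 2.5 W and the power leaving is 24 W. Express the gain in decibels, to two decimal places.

Power ratio → dB uses the 10·log₁₀ form:
10·log₁₀(24/2.5) = 10·log₁₀(9.600) = 9.82 dB.

9.82 dB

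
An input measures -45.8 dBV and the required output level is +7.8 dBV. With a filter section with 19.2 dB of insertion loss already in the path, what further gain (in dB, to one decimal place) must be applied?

The required make-up gain is the shortfall in the dB sum.
G = +7.8 − (-45.8) + 19.2 = 72.8 dB.

72.8 dB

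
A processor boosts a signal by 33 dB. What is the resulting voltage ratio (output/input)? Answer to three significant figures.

Voltage ratio = 10^(dB/20).
10^(33/20) = 10^(1.650) = 44.7.

44.7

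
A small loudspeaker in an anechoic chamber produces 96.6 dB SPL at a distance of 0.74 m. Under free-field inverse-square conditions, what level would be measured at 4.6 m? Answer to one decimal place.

For a point source in a free field, ΔL = −20·log₁₀(d₂/d₁).
ΔL = −20·log₁₀(4.6/0.74) = -15.87 dB, so L₂ = 96.6 + (-15.87) = 80.7 dB SPL.

80.7 dB SPL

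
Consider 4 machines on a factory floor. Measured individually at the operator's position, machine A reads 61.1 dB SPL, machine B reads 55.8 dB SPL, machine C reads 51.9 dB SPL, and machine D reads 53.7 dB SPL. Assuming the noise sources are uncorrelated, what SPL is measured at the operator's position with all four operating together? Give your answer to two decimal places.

63.13 dB SPL

Incoherent sources sum as intensities:
L_total = 10·log₁₀(10^(61.1/10) + 10^(55.8/10) + 10^(51.9/10) + 10^(53.7/10)) = 10·log₁₀(2058000) = 63.13 dB SPL.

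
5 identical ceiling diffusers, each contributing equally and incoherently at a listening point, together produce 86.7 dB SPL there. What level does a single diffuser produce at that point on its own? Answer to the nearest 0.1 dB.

5 equal incoherent sources add 10·log₁₀(5) = 6.99 dB over one source.
L_one = 86.7 − 6.99 = 79.7 dB SPL.

79.7 dB SPL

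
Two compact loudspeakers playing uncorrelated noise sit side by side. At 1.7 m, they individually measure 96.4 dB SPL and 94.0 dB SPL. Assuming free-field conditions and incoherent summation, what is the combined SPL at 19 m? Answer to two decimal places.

Combined at 1.7 m: 10·log₁₀(10^(96.4/10)+10^(94.0/10)) = 98.374 dB SPL.
Then apply −20·log₁₀(19/1.7) = -20.966 dB → 77.41 dB SPL.

77.41 dB SPL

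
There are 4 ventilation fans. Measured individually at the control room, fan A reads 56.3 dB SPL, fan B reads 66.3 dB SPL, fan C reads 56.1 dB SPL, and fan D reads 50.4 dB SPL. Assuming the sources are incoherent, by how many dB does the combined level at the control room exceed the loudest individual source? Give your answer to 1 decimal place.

Incoherent sources sum as intensities:
L_total = 10·log₁₀(10^(56.3/10) + 10^(66.3/10) + 10^(56.1/10) + 10^(50.4/10)) = 67.17 dB SPL.
Excess over the loudest (66.3 dB): 67.17 − 66.3 = 0.9 dB.

0.9 dB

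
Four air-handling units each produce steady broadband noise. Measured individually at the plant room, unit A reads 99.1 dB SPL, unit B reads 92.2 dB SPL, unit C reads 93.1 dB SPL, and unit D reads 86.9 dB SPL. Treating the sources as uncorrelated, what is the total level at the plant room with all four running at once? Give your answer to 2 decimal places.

Uncorrelated sources add in intensity (power), not in dB.
L_total = 10·log₁₀(10^(99.1/10) + 10^(92.2/10) + 10^(93.1/10) + 10^(86.9/10)) = 10·log₁₀(12319000000) = 100.91 dB SPL.

100.91 dB SPL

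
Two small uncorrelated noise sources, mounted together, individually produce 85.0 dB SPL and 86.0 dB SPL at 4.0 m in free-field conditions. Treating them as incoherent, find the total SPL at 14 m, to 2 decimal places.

Combined at 4.0 m: 10·log₁₀(10^(85.0/10)+10^(86.0/10)) = 88.539 dB SPL.
Then apply −20·log₁₀(14/4.0) = -10.881 dB → 77.66 dB SPL.

77.66 dB SPL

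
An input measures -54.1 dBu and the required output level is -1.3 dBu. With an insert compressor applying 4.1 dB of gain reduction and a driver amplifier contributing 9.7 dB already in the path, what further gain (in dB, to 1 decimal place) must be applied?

The required make-up gain is the shortfall in the dB sum.
G = -1.3 − (-54.1) + 4.1 − 9.7 = 47.2 dB.

47.2 dB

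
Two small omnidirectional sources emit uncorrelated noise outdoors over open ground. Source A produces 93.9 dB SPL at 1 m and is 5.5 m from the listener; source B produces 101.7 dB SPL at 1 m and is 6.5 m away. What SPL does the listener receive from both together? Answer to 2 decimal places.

At the listener: L_A = 93.9 − 20·log₁₀(5.5) = 79.093 dB; L_B = 101.7 − 20·log₁₀(6.5) = 85.442 dB.
Combined: 10·log₁₀(10^(79.093/10)+10^(85.442/10)) = 86.35 dB SPL.

86.35 dB SPL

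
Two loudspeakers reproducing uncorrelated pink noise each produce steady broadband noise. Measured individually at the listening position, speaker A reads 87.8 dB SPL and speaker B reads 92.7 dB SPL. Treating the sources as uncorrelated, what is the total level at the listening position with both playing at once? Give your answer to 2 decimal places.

Uncorrelated sources add in intensity (power), not in dB.
L_total = 10·log₁₀(10^(87.8/10) + 10^(92.7/10)) = 10·log₁₀(2465000000) = 93.92 dB SPL.

93.92 dB SPL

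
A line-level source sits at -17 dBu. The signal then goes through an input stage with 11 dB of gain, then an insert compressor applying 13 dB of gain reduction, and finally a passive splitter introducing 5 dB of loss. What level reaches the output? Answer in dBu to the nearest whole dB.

Gain stages sum in dB:
-17 + 11 − 13 − 5 = -24 dBu.

-24 dBu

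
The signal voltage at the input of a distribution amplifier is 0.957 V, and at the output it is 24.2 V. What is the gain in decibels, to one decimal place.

Voltage ratio → dB uses the 20·log₁₀ form:
20·log₁₀(24.2/0.957) = 20·log₁₀(25.29) = 28.1 dB.

28.1 dB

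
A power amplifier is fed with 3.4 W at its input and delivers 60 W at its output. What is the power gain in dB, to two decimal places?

Power ratio → dB uses the 10·log₁₀ form:
10·log₁₀(60/3.4) = 10·log₁₀(17.65) = 12.47 dB.

12.47 dB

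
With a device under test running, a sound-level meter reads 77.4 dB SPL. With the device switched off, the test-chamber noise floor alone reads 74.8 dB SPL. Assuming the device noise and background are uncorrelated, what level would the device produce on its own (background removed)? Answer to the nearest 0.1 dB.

73.9 dB SPL

Remove the background by subtracting linear intensities:
L_src = 10·log₁₀(10^(77.4/10) − 10^(74.8/10)) = 10·log₁₀(24750000) = 73.9 dB SPL.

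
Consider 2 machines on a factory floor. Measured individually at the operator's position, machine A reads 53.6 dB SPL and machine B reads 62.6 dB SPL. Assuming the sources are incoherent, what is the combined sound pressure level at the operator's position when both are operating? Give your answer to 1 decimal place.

63.1 dB SPL

Add the sources as powers (linear), then convert back to dB:
L_total = 10·log₁₀(10^(53.6/10) + 10^(62.6/10)) = 10·log₁₀(2049000) = 63.1 dB SPL.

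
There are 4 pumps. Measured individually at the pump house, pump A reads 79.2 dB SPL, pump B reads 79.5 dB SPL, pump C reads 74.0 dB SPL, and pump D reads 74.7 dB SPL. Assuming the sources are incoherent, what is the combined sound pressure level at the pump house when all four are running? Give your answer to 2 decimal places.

Uncorrelated sources add in intensity (power), not in dB.
L_total = 10·log₁₀(10^(79.2/10) + 10^(79.5/10) + 10^(74.0/10) + 10^(74.7/10)) = 10·log₁₀(226900000) = 83.56 dB SPL.

83.56 dB SPL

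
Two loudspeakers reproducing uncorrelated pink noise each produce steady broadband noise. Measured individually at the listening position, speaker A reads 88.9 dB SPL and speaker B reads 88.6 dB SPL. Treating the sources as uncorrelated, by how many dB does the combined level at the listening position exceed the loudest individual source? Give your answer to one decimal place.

2.9 dB

Uncorrelated sources add in intensity (power), not in dB.
L_total = 10·log₁₀(10^(88.9/10) + 10^(88.6/10)) = 91.76 dB SPL.
Excess over the loudest (88.9 dB): 91.76 − 88.9 = 2.9 dB.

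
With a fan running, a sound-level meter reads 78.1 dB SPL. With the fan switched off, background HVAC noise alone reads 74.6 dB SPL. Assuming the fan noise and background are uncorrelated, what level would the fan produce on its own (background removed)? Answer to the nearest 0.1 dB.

Subtract intensities: L_src = 10·log₁₀(10^(L_total/10) − 10^(L_bg/10)).
L_src = 10·log₁₀(10^(78.1/10) − 10^(74.6/10)) = 10·log₁₀(35730000) = 75.5 dB SPL.

75.5 dB SPL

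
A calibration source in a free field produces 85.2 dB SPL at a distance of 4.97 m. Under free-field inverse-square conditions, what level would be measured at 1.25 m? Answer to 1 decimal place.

97.2 dB SPL

Inverse-square spreading gives ΔL = −20·log₁₀(d₂/d₁).
ΔL = −20·log₁₀(1.25/4.97) = 11.99 dB, so L₂ = 85.2 + (11.99) = 97.2 dB SPL.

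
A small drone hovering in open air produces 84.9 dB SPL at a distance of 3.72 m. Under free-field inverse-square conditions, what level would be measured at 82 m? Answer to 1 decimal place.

Inverse-square spreading gives ΔL = −20·log₁₀(d₂/d₁).
ΔL = −20·log₁₀(82/3.72) = -26.87 dB, so L₂ = 84.9 + (-26.87) = 58.0 dB SPL.

58.0 dB SPL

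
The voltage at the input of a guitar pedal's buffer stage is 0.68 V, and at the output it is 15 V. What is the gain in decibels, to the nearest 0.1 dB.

Voltage ratio → dB uses the 20·log₁₀ form:
20·log₁₀(15/0.68) = 20·log₁₀(22.06) = 26.9 dB.

26.9 dB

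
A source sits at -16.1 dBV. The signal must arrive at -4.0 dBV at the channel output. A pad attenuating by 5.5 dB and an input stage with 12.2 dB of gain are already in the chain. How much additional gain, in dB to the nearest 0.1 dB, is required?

5.4 dB

The required make-up gain is the shortfall in the dB sum.
G = -4.0 − (-16.1) + 5.5 − 12.2 = 5.4 dB.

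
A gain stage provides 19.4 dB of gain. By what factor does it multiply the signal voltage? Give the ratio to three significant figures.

9.33

Voltage ratio = 10^(dB/20).
10^(19.4/20) = 10^(0.9700) = 9.33.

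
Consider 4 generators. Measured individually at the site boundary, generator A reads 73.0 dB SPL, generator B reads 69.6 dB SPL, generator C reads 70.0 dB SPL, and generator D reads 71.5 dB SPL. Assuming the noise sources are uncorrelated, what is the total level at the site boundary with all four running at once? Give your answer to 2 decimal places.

Uncorrelated sources add in intensity (power), not in dB.
L_total = 10·log₁₀(10^(73.0/10) + 10^(69.6/10) + 10^(70.0/10) + 10^(71.5/10)) = 10·log₁₀(53200000) = 77.26 dB SPL.

77.26 dB SPL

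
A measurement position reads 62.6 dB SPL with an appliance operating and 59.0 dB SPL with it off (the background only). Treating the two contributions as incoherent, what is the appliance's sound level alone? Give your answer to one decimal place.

60.1 dB SPL

Remove the background by subtracting linear intensities:
L_src = 10·log₁₀(10^(62.6/10) − 10^(59.0/10)) = 10·log₁₀(1025000) = 60.1 dB SPL.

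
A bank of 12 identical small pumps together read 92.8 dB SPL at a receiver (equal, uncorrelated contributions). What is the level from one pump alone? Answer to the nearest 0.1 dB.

82.0 dB SPL

12 equal incoherent sources add 10·log₁₀(12) = 10.79 dB over one source.
L_one = 92.8 − 10.79 = 82.0 dB SPL.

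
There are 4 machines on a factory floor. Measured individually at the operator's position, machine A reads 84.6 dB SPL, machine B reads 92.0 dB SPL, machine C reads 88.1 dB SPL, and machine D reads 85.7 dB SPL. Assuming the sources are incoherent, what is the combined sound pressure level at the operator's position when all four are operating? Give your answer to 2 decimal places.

94.61 dB SPL

Add the sources as powers (linear), then convert back to dB:
L_total = 10·log₁₀(10^(84.6/10) + 10^(92.0/10) + 10^(88.1/10) + 10^(85.7/10)) = 10·log₁₀(2890000000) = 94.61 dB SPL.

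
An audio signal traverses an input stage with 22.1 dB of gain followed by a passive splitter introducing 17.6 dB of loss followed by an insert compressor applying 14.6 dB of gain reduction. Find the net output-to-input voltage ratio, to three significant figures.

0.313

Net gain = 22.1 + (−17.6) + (−14.6) = -10.1 dB.
Voltage ratio = 10^(-10.1/20) = 0.313.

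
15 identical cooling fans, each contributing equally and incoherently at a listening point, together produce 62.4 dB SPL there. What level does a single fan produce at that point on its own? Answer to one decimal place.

15 equal incoherent sources add 10·log₁₀(15) = 11.76 dB over one source.
L_one = 62.4 − 11.76 = 50.6 dB SPL.

50.6 dB SPL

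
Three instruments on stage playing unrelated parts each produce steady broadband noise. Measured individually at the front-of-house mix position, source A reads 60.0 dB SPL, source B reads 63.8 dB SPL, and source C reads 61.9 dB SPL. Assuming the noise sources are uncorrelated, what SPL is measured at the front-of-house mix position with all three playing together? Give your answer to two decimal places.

Add the sources as powers (linear), then convert back to dB:
L_total = 10·log₁₀(10^(60.0/10) + 10^(63.8/10) + 10^(61.9/10)) = 10·log₁₀(4948000) = 66.94 dB SPL.

66.94 dB SPL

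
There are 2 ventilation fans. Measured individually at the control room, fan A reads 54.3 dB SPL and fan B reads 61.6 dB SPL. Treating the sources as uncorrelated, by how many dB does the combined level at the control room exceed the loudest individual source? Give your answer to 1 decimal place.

Add the sources as powers (linear), then convert back to dB:
L_total = 10·log₁₀(10^(54.3/10) + 10^(61.6/10)) = 62.34 dB SPL.
Excess over the loudest (61.6 dB): 62.34 − 61.6 = 0.7 dB.

0.7 dB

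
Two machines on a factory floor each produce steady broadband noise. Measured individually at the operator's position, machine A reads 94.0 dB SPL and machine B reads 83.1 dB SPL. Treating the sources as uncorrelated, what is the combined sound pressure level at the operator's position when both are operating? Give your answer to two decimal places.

94.34 dB SPL

Add the sources as powers (linear), then convert back to dB:
L_total = 10·log₁₀(10^(94.0/10) + 10^(83.1/10)) = 10·log₁₀(2716000000) = 94.34 dB SPL.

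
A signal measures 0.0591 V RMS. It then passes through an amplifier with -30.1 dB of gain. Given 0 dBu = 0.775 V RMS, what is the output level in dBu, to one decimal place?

Input level: 20·log₁₀(0.0591/0.775) = -22.35 dBu.
Output: -22.35 − 30.1 = -52.5 dBu.

-52.5 dBu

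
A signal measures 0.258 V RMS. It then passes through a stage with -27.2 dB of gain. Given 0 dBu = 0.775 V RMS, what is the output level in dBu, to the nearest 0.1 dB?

Input level: 20·log₁₀(0.258/0.775) = -9.55 dBu.
Output: -9.55 − 27.2 = -36.8 dBu.

-36.8 dBu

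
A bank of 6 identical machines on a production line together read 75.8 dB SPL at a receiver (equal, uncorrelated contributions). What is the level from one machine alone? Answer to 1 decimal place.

68.0 dB SPL

6 equal incoherent sources add 10·log₁₀(6) = 7.78 dB over one source.
L_one = 75.8 − 7.78 = 68.0 dB SPL.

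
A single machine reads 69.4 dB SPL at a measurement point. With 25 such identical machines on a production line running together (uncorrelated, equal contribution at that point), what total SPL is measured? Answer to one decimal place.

83.4 dB SPL

25 equal incoherent sources raise the level by 10·log₁₀(25) = 13.98 dB.
L_total = 69.4 + 13.98 = 83.4 dB SPL.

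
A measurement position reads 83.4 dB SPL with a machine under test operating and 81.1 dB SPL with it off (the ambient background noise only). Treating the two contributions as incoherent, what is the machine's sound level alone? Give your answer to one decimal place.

Remove the background by subtracting linear intensities:
L_src = 10·log₁₀(10^(83.4/10) − 10^(81.1/10)) = 10·log₁₀(89950000) = 79.5 dB SPL.

79.5 dB SPL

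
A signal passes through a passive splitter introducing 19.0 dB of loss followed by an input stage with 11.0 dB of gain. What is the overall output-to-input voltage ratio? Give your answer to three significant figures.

0.398

Net gain = (−19.0) + 11.0 = -8.0 dB.
Voltage ratio = 10^(-8.0/20) = 0.398.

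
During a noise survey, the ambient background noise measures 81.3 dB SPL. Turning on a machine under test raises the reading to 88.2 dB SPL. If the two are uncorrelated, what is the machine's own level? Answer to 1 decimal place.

Remove the background by subtracting linear intensities:
L_src = 10·log₁₀(10^(88.2/10) − 10^(81.3/10)) = 10·log₁₀(525800000) = 87.2 dB SPL.

87.2 dB SPL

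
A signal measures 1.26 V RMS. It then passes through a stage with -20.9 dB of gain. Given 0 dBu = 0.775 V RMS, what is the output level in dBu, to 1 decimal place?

Input level: 20·log₁₀(1.26/0.775) = 4.22 dBu.
Output: 4.22 − 20.9 = -16.7 dBu.

-16.7 dBu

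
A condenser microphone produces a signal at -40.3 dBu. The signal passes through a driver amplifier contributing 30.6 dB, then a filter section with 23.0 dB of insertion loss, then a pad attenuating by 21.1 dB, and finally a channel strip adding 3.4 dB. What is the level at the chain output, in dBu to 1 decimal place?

Cascaded gains and losses add directly in dB.
-40.3 + 30.6 − 23.0 − 21.1 + 3.4 = -50.4 dBu.

-50.4 dBu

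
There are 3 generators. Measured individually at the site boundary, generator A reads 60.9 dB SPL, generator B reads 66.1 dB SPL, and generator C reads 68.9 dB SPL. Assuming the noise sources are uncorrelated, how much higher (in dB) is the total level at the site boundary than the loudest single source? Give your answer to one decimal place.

Add the sources as powers (linear), then convert back to dB:
L_total = 10·log₁₀(10^(60.9/10) + 10^(66.1/10) + 10^(68.9/10)) = 71.16 dB SPL.
Excess over the loudest (68.9 dB): 71.16 − 68.9 = 2.3 dB.

2.3 dB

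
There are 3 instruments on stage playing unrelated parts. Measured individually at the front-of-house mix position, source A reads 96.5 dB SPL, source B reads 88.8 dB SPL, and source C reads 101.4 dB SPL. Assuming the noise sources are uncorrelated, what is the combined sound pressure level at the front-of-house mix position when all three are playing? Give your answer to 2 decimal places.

102.79 dB SPL

Add the sources as powers (linear), then convert back to dB:
L_total = 10·log₁₀(10^(96.5/10) + 10^(88.8/10) + 10^(101.4/10)) = 10·log₁₀(19029000000) = 102.79 dB SPL.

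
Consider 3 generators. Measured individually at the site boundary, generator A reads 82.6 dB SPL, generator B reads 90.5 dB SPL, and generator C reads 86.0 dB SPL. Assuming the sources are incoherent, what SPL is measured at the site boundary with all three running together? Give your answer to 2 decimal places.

Add the sources as powers (linear), then convert back to dB:
L_total = 10·log₁₀(10^(82.6/10) + 10^(90.5/10) + 10^(86.0/10)) = 10·log₁₀(1702000000) = 92.31 dB SPL.

92.31 dB SPL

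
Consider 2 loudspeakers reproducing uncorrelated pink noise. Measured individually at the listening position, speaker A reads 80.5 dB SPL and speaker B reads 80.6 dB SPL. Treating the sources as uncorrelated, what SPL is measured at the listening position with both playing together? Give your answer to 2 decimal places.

83.56 dB SPL

Incoherent sources sum as intensities:
L_total = 10·log₁₀(10^(80.5/10) + 10^(80.6/10)) = 10·log₁₀(227000000) = 83.56 dB SPL.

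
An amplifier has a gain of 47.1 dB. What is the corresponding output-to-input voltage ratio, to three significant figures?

226

Voltage ratio = 10^(dB/20).
10^(47.1/20) = 10^(2.355) = 226.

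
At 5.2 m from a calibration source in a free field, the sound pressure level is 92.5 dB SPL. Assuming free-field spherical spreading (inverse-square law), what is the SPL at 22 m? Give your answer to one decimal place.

80.0 dB SPL

Inverse-square spreading gives ΔL = −20·log₁₀(d₂/d₁).
ΔL = −20·log₁₀(22/5.2) = -12.53 dB, so L₂ = 92.5 + (-12.53) = 80.0 dB SPL.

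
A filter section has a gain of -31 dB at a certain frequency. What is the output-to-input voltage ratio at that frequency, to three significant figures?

0.0282

Voltage ratio = 10^(dB/20).
10^(-31/20) = 10^(-1.550) = 0.0282.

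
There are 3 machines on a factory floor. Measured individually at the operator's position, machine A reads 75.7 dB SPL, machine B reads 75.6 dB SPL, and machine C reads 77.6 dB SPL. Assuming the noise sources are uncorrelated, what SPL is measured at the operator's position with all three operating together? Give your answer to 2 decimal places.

81.17 dB SPL

Add the sources as powers (linear), then convert back to dB:
L_total = 10·log₁₀(10^(75.7/10) + 10^(75.6/10) + 10^(77.6/10)) = 10·log₁₀(131000000) = 81.17 dB SPL.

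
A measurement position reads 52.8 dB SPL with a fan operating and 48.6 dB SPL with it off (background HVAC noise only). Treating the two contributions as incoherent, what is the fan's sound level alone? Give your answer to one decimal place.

50.7 dB SPL

Background correction is a power subtraction:
L_src = 10·log₁₀(10^(52.8/10) − 10^(48.6/10)) = 10·log₁₀(118100) = 50.7 dB SPL.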